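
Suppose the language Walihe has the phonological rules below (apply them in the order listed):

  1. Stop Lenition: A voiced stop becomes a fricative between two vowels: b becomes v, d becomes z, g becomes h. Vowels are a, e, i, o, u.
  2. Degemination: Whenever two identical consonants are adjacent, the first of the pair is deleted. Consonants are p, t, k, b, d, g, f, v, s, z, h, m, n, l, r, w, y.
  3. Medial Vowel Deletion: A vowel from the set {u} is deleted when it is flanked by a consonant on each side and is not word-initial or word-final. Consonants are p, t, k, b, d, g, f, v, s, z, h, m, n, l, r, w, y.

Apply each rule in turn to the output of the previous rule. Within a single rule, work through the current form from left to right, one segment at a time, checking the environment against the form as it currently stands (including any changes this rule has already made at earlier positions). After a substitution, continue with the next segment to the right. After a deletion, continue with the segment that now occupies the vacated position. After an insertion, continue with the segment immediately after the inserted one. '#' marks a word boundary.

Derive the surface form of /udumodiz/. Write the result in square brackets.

[uzmoziz]

1 Stop Lenition: [udumodiz] → [uzumoziz]
2 Degemination: no change — [uzumoziz]
3 Medial Vowel Deletion: [uzumoziz] → [uzmoziz]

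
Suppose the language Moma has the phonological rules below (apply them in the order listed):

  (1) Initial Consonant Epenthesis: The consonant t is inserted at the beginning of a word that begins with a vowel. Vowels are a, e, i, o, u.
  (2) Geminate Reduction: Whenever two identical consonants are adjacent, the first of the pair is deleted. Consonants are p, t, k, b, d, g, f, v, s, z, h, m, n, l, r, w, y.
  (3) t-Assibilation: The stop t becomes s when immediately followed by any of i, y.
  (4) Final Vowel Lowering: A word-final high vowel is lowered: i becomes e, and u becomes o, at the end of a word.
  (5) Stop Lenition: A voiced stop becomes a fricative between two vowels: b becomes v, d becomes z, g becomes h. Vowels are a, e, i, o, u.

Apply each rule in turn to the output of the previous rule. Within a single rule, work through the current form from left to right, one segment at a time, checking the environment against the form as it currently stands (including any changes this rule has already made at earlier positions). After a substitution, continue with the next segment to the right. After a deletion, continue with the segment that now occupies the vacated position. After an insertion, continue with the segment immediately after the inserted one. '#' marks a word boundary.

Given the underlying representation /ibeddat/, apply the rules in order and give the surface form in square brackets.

[sivezat]

(1) Initial Consonant Epenthesis: [ibeddat] → [tibeddat]
(2) Geminate Reduction: [tibeddat] → [tibedat]
(3) t-Assibilation: [tibedat] → [sibedat]
(4) Final Vowel Lowering: no change — [sibedat]
(5) Stop Lenition: [sibedat] → [sivezat]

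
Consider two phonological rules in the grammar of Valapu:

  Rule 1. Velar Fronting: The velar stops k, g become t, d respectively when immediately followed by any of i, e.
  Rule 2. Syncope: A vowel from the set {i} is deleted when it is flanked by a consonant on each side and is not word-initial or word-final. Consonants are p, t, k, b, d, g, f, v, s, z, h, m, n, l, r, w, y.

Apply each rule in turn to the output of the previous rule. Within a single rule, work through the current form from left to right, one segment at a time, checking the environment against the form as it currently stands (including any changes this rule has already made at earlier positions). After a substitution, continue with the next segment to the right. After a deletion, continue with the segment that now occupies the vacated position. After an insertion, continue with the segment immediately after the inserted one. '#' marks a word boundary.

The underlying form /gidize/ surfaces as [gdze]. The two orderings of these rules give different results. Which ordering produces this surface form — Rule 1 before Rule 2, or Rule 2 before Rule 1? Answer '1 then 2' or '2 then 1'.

2 then 1

Order 1 then 2:
  1 Velar Fronting: [gidize] → [didize]
  2 Syncope: [didize] → [ddze]
  result: [ddze]
Order 2 then 1:
  2 Syncope: [gidize] → [gdze]
  1 Velar Fronting: no change — [gdze]
  result: [gdze]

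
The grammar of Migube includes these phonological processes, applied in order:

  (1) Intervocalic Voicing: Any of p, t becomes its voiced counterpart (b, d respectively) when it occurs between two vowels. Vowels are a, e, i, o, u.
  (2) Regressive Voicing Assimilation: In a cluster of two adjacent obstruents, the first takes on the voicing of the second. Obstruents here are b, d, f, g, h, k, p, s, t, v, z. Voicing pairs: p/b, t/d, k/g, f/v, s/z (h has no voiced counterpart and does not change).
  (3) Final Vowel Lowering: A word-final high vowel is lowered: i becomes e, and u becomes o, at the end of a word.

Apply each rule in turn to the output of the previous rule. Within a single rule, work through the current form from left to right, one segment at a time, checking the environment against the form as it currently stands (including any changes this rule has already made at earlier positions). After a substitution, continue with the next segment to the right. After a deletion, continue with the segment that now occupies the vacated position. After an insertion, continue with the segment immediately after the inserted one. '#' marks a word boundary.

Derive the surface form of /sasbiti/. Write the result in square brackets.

(1) Intervocalic Voicing: [sasbiti] → [sasbidi]
(2) Regressive Voicing Assimilation: [sasbidi] → [sazbidi]
(3) Final Vowel Lowering: [sazbidi] → [sazbide]

[sazbide]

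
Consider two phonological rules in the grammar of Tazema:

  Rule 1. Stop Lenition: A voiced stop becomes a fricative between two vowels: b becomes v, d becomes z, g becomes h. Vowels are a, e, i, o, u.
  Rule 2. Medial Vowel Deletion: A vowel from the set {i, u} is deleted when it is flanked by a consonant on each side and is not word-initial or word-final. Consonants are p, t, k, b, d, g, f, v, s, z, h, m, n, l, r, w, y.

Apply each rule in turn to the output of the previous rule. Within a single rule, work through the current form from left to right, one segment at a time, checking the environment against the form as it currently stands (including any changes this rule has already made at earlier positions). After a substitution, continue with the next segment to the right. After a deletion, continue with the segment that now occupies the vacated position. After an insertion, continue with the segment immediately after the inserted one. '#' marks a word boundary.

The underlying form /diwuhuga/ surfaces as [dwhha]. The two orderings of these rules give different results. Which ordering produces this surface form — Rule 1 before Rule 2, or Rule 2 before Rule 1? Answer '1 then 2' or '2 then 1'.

1 then 2

Order 1 then 2:
  1 Stop Lenition: [diwuhuga] → [diwuhuha]
  2 Medial Vowel Deletion: [diwuhuha] → [dwhha]
  result: [dwhha]
Order 2 then 1:
  2 Medial Vowel Deletion: [diwuhuga] → [dwhga]
  1 Stop Lenition: no change — [dwhga]
  result: [dwhga]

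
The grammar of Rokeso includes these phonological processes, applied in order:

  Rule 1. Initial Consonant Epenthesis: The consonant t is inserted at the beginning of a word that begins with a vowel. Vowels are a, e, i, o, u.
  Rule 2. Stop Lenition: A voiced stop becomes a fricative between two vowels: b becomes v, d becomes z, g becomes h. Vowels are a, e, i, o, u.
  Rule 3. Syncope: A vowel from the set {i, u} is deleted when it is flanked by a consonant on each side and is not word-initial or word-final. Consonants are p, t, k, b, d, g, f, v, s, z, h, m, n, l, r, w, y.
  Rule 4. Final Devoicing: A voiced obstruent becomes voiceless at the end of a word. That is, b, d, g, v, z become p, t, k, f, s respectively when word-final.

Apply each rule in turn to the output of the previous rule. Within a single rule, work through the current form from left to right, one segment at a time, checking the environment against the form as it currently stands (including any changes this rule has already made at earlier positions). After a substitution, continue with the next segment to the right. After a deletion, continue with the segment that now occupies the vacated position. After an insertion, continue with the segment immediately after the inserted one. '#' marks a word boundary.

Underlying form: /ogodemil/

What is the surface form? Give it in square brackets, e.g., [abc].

Rule 1 Initial Consonant Epenthesis: [ogodemil] → [togodemil]
Rule 2 Stop Lenition: [togodemil] → [tohozemil]
Rule 3 Syncope: [tohozemil] → [tohozeml]
Rule 4 Final Devoicing: no change — [tohozeml]

[tohozeml]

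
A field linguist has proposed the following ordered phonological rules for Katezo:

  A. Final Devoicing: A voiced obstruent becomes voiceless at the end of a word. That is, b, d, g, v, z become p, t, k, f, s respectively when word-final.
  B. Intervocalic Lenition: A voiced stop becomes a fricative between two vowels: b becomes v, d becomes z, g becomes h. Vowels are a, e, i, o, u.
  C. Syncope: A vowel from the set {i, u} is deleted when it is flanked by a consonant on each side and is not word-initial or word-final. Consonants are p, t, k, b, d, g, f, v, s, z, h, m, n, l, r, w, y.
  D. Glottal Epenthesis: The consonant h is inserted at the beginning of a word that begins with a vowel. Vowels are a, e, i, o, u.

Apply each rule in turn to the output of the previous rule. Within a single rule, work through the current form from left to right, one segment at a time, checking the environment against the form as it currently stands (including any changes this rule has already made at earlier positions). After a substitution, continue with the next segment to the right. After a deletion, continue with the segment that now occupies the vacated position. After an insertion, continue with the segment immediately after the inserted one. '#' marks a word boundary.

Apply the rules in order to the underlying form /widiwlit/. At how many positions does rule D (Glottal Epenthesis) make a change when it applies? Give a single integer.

0

A Final Devoicing: no change — [widiwlit]
B Intervocalic Lenition: [widiwlit] → [wiziwlit]
C Syncope: [wiziwlit] → [wzwlt]
D Glottal Epenthesis: no change — [wzwlt]
Rule D changed 0 position(s).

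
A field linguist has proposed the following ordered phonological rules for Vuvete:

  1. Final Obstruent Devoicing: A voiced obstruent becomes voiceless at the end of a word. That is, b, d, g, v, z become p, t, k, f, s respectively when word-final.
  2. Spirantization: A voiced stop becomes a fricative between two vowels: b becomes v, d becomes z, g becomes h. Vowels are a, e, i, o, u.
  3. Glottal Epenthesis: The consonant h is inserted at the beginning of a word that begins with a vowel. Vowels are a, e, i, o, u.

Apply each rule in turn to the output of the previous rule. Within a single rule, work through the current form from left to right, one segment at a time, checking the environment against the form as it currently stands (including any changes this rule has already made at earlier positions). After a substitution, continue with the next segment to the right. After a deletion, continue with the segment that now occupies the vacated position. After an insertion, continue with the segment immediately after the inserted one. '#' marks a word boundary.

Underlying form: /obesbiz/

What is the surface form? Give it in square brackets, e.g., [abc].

1 Final Obstruent Devoicing: [obesbiz] → [obesbis]
2 Spirantization: [obesbis] → [ovesbis]
3 Glottal Epenthesis: [ovesbis] → [hovesbis]

[hovesbis]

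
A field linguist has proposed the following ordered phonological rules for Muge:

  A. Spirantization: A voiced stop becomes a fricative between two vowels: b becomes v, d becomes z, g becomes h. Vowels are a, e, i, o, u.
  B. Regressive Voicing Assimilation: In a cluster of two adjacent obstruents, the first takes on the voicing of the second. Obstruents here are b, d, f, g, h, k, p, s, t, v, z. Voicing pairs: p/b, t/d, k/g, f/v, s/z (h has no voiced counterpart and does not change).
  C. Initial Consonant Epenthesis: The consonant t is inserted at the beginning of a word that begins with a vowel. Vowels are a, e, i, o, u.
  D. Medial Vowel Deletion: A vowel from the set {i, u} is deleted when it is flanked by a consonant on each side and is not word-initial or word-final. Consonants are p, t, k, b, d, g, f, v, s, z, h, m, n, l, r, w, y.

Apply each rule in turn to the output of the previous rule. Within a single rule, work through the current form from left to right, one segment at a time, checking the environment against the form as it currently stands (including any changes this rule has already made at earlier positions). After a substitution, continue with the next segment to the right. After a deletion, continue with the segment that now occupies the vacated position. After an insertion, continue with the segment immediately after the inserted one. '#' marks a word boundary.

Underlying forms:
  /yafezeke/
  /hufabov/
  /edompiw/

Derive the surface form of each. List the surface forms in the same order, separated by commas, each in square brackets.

/yafezeke/:
  A Spirantization: no change — [yafezeke]
  B Regressive Voicing Assimilation: no change — [yafezeke]
  C Initial Consonant Epenthesis: no change — [yafezeke]
  D Medial Vowel Deletion: no change — [yafezeke]
/hufabov/:
  A Spirantization: [hufabov] → [hufavov]
  B Regressive Voicing Assimilation: no change — [hufavov]
  C Initial Consonant Epenthesis: no change — [hufavov]
  D Medial Vowel Deletion: [hufavov] → [hfavov]
/edompiw/:
  A Spirantization: [edompiw] → [ezompiw]
  B Regressive Voicing Assimilation: no change — [ezompiw]
  C Initial Consonant Epenthesis: [ezompiw] → [tezompiw]
  D Medial Vowel Deletion: [tezompiw] → [tezompw]

[yafezeke], [hfavov], [tezompw]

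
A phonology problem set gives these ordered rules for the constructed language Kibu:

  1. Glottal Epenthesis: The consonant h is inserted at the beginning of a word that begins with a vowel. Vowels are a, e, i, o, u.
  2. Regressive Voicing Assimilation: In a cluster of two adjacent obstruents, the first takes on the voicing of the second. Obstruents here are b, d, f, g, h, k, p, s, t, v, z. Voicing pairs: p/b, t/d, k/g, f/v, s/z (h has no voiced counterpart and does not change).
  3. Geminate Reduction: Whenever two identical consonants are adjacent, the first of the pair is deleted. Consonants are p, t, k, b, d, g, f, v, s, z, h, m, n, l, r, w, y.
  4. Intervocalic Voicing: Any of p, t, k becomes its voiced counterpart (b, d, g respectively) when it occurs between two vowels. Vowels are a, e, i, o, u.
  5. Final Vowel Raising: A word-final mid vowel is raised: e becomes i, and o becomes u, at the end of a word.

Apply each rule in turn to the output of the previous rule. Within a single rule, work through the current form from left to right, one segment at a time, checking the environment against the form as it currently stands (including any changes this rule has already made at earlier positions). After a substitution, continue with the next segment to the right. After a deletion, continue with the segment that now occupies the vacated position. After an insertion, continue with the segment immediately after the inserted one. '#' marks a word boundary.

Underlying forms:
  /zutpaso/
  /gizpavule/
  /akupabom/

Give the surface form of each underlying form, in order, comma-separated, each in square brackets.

/zutpaso/:
  1 Glottal Epenthesis: no change — [zutpaso]
  2 Regressive Voicing Assimilation: no change — [zutpaso]
  3 Geminate Reduction: no change — [zutpaso]
  4 Intervocalic Voicing: no change — [zutpaso]
  5 Final Vowel Raising: [zutpaso] → [zutpasu]
/gizpavule/:
  1 Glottal Epenthesis: no change — [gizpavule]
  2 Regressive Voicing Assimilation: [gizpavule] → [gispavule]
  3 Geminate Reduction: no change — [gispavule]
  4 Intervocalic Voicing: no change — [gispavule]
  5 Final Vowel Raising: [gispavule] → [gispavuli]
/akupabom/:
  1 Glottal Epenthesis: [akupabom] → [hakupabom]
  2 Regressive Voicing Assimilation: no change — [hakupabom]
  3 Geminate Reduction: no change — [hakupabom]
  4 Intervocalic Voicing: [hakupabom] → [hagubabom]
  5 Final Vowel Raising: no change — [hagubabom]

[zutpasu], [gispavuli], [hagubabom]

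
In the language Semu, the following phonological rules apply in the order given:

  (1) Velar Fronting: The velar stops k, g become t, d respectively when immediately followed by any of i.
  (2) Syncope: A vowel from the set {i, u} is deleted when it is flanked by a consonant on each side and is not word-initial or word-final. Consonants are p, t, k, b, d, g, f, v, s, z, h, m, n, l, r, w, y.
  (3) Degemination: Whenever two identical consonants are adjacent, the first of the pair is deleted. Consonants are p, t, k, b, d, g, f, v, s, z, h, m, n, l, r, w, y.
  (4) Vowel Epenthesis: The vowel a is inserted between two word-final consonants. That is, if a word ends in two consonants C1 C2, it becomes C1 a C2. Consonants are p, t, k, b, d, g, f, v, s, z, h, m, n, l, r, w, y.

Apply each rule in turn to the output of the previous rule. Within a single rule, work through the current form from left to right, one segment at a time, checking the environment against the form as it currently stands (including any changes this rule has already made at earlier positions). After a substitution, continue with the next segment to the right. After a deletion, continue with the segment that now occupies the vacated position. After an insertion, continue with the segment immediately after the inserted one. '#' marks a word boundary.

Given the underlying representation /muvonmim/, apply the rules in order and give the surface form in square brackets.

(1) Velar Fronting: no change — [muvonmim]
(2) Syncope: [muvonmim] → [mvonmm]
(3) Degemination: [mvonmm] → [mvonm]
(4) Vowel Epenthesis: [mvonm] → [mvonam]

[mvonam]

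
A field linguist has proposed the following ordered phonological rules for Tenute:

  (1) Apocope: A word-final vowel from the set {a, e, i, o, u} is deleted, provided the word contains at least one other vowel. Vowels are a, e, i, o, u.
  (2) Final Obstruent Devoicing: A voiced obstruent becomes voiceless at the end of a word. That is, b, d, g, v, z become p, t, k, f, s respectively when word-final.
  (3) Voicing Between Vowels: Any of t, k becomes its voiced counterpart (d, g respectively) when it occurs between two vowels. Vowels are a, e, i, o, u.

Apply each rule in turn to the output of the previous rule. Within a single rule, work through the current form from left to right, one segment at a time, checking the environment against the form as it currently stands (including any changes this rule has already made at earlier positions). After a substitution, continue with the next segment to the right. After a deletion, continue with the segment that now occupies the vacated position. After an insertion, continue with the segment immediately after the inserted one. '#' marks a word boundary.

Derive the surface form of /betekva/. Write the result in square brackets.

(1) Apocope: [betekva] → [betekv]
(2) Final Obstruent Devoicing: [betekv] → [betekf]
(3) Voicing Between Vowels: [betekf] → [bedekf]

[bedekf]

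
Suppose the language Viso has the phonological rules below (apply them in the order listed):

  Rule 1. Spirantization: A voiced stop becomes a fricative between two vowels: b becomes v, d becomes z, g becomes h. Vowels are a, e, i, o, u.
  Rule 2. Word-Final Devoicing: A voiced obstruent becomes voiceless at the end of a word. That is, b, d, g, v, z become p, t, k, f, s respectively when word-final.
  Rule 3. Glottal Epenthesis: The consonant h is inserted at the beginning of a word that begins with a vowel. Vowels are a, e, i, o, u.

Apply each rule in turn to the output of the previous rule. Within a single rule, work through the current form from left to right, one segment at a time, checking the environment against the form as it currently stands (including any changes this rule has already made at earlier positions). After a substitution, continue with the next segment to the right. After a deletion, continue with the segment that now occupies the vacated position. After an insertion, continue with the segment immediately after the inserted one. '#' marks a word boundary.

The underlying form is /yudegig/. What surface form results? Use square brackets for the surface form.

[yuzehik]

Rule 1 Spirantization: [yudegig] → [yuzehig]
Rule 2 Word-Final Devoicing: [yuzehig] → [yuzehik]
Rule 3 Glottal Epenthesis: no change — [yuzehik]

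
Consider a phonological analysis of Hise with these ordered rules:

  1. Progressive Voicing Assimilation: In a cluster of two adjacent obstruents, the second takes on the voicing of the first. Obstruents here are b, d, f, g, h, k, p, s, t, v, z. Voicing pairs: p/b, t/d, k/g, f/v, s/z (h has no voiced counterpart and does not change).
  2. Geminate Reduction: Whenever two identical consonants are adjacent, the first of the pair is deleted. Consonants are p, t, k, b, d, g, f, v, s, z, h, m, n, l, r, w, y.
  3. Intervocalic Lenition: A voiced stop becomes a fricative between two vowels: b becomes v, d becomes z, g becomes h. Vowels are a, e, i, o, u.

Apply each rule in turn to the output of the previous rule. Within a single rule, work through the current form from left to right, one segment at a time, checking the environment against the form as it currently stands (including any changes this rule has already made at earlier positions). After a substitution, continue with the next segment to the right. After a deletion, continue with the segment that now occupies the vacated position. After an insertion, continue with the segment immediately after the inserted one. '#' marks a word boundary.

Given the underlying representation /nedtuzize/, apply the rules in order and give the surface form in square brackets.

1 Progressive Voicing Assimilation: [nedtuzize] → [nedduzize]
2 Geminate Reduction: [nedduzize] → [neduzize]
3 Intervocalic Lenition: [neduzize] → [nezuzize]

[nezuzize]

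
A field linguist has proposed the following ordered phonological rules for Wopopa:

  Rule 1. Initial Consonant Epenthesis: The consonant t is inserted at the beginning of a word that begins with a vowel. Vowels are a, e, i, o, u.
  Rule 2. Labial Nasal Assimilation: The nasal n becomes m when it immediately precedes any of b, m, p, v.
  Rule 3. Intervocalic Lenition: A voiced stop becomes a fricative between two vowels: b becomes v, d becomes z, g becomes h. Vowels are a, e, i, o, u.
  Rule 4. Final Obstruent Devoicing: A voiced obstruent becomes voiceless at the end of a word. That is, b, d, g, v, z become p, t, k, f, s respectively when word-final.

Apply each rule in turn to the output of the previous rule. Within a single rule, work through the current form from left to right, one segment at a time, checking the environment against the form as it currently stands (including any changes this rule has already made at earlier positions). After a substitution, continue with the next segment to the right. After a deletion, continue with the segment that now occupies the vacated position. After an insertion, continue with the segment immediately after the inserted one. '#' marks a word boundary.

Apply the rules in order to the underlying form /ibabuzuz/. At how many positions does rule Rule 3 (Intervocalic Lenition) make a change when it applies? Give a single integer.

2

Rule 1 Initial Consonant Epenthesis: [ibabuzuz] → [tibabuzuz]
Rule 2 Labial Nasal Assimilation: no change — [tibabuzuz]
Rule 3 Intervocalic Lenition: [tibabuzuz] → [tivavuzuz]
Rule 4 Final Obstruent Devoicing: [tivavuzuz] → [tivavuzus]
Rule Rule 3 changed 2 position(s).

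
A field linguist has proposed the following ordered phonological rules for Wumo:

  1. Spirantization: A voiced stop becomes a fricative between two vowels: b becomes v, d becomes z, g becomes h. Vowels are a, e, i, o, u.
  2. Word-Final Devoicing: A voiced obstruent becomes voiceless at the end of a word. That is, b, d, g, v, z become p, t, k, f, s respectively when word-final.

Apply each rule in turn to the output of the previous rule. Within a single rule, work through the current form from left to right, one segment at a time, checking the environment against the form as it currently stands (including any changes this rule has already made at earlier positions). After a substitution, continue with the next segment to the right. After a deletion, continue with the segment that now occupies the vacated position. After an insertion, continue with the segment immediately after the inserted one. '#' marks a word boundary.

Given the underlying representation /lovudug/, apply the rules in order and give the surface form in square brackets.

[lovuzuk]

1 Spirantization: [lovudug] → [lovuzug]
2 Word-Final Devoicing: [lovuzug] → [lovuzuk]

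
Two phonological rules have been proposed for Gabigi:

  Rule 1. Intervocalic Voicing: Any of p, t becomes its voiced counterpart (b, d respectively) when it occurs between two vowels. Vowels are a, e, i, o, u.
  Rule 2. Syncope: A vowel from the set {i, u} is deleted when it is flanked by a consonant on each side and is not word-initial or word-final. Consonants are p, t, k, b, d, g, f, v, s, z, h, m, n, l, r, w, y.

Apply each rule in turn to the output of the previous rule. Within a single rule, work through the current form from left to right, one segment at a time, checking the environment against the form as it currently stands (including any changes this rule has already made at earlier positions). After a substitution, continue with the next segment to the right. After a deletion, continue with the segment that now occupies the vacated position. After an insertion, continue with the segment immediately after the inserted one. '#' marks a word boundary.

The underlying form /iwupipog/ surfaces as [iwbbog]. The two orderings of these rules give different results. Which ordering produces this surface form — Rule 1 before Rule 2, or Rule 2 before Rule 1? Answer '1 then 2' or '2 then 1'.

1 then 2

Order 1 then 2:
  1 Intervocalic Voicing: [iwupipog] → [iwubibog]
  2 Syncope: [iwubibog] → [iwbbog]
  result: [iwbbog]
Order 2 then 1:
  2 Syncope: [iwupipog] → [iwppog]
  1 Intervocalic Voicing: no change — [iwppog]
  result: [iwppog]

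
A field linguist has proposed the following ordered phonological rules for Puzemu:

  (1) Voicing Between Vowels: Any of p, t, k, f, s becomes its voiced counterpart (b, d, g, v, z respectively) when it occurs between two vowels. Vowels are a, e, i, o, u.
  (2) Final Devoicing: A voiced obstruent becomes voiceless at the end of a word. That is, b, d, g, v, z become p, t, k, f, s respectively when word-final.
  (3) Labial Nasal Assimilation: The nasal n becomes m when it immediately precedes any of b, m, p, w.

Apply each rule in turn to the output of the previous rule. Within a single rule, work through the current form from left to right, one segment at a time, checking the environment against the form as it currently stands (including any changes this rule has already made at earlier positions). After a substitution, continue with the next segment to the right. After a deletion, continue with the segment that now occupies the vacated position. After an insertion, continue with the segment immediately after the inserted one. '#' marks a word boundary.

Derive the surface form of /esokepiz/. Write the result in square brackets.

[ezogebis]

(1) Voicing Between Vowels: [esokepiz] → [ezogebiz]
(2) Final Devoicing: [ezogebiz] → [ezogebis]
(3) Labial Nasal Assimilation: no change — [ezogebis]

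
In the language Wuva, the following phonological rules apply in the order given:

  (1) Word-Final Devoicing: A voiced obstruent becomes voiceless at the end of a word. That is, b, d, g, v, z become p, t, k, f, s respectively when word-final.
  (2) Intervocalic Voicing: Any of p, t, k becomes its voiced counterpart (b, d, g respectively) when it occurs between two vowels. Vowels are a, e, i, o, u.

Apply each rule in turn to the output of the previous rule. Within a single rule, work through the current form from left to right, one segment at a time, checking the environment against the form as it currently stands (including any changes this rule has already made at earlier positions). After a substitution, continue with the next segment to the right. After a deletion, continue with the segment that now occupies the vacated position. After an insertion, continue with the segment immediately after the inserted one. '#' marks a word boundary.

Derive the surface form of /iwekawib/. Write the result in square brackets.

[iwegawip]

(1) Word-Final Devoicing: [iwekawib] → [iwekawip]
(2) Intervocalic Voicing: [iwekawip] → [iwegawip]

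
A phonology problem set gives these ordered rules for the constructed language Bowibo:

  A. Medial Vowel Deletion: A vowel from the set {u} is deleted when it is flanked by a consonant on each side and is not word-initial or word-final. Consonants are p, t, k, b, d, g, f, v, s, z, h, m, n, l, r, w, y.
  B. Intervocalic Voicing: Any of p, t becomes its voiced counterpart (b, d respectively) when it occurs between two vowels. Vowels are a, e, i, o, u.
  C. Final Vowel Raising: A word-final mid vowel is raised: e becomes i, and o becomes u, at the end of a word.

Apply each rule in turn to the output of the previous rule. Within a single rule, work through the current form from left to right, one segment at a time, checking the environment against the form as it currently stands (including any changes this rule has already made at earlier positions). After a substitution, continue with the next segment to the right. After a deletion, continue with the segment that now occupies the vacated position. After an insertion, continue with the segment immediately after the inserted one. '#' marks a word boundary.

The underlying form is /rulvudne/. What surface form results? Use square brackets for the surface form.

A Medial Vowel Deletion: [rulvudne] → [rlvdne]
B Intervocalic Voicing: no change — [rlvdne]
C Final Vowel Raising: [rlvdne] → [rlvdni]

[rlvdni]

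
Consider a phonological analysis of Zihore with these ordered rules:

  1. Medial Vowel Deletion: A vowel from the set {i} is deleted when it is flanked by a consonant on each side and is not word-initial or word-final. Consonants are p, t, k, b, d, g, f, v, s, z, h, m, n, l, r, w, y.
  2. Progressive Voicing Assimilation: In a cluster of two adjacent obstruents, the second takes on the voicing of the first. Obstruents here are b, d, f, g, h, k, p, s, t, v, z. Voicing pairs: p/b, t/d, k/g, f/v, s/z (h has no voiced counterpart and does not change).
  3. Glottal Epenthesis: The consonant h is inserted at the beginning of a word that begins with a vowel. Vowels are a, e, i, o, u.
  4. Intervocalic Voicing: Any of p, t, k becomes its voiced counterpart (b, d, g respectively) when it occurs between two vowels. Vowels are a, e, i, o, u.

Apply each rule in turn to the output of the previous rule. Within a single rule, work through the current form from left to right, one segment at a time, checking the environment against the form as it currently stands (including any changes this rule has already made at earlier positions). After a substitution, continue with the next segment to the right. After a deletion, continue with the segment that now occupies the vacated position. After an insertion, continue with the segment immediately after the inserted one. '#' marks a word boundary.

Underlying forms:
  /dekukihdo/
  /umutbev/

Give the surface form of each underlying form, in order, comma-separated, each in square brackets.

/dekukihdo/:
  1 Medial Vowel Deletion: [dekukihdo] → [dekukhdo]
  2 Progressive Voicing Assimilation: [dekukhdo] → [dekukhto]
  3 Glottal Epenthesis: no change — [dekukhto]
  4 Intervocalic Voicing: [dekukhto] → [degukhto]
/umutbev/:
  1 Medial Vowel Deletion: no change — [umutbev]
  2 Progressive Voicing Assimilation: [umutbev] → [umutpev]
  3 Glottal Epenthesis: [umutpev] → [humutpev]
  4 Intervocalic Voicing: no change — [humutpev]

[degukhto], [humutpev]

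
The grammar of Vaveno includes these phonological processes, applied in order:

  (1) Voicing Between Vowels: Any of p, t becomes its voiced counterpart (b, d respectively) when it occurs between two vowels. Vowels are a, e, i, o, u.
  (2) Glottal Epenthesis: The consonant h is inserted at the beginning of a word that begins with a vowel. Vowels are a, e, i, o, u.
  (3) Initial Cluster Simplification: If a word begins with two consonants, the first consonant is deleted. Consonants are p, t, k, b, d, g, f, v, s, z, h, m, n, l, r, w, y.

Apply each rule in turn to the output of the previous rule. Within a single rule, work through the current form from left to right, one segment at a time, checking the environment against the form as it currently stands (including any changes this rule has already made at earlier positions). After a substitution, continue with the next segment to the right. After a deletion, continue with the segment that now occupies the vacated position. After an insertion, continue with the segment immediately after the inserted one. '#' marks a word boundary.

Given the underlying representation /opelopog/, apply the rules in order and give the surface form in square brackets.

[hobelobog]

(1) Voicing Between Vowels: [opelopog] → [obelobog]
(2) Glottal Epenthesis: [obelobog] → [hobelobog]
(3) Initial Cluster Simplification: no change — [hobelobog]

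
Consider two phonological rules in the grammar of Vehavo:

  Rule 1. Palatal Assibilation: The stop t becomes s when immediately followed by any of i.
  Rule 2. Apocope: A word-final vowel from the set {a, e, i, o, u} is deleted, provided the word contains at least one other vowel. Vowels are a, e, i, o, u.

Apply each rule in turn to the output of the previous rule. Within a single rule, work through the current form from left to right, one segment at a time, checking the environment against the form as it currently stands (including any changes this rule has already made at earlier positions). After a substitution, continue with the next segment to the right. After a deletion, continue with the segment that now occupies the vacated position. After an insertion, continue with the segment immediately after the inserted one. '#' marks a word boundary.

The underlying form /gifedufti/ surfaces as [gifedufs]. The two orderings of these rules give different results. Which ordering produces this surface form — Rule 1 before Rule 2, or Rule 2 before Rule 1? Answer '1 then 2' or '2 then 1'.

Order 1 then 2:
  1 Palatal Assibilation: [gifedufti] → [gifedufsi]
  2 Apocope: [gifedufsi] → [gifedufs]
  result: [gifedufs]
Order 2 then 1:
  2 Apocope: [gifedufti] → [gifeduft]
  1 Palatal Assibilation: no change — [gifeduft]
  result: [gifeduft]

1 then 2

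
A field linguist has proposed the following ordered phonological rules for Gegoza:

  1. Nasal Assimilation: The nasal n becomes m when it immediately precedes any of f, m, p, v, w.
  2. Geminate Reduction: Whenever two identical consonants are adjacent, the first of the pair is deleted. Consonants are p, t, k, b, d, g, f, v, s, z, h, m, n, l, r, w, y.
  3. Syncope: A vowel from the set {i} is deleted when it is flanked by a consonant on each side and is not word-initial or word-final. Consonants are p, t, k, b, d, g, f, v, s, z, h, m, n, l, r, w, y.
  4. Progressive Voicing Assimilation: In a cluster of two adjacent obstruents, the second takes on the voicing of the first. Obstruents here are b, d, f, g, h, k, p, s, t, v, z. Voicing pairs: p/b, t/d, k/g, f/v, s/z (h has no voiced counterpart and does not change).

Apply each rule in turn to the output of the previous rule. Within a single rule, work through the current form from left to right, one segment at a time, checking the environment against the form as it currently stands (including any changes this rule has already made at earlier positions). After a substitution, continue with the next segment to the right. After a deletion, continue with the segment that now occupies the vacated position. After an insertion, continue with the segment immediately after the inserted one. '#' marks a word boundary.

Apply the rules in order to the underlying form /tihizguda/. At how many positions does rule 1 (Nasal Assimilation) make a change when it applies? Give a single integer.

0

1 Nasal Assimilation: no change — [tihizguda]
2 Geminate Reduction: no change — [tihizguda]
3 Syncope: [tihizguda] → [thzguda]
4 Progressive Voicing Assimilation: [thzguda] → [thskuda]
Rule 1 changed 0 position(s).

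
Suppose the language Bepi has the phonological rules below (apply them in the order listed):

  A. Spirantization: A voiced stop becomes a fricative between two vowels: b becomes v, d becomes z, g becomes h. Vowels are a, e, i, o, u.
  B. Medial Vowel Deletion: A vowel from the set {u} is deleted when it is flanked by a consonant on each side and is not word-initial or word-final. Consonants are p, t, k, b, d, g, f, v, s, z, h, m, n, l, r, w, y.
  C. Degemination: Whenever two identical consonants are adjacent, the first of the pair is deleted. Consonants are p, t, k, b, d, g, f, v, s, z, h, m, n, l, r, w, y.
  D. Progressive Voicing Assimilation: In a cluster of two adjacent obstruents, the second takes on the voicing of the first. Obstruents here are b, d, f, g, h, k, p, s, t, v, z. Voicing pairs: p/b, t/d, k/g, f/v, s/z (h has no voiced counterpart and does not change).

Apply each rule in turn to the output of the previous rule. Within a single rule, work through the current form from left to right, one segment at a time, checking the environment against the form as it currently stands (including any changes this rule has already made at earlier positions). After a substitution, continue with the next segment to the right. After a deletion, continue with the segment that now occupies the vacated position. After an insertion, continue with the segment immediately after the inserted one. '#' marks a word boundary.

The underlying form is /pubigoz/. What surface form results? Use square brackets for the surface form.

[pfihoz]

A Spirantization: [pubigoz] → [puvihoz]
B Medial Vowel Deletion: [puvihoz] → [pvihoz]
C Degemination: no change — [pvihoz]
D Progressive Voicing Assimilation: [pvihoz] → [pfihoz]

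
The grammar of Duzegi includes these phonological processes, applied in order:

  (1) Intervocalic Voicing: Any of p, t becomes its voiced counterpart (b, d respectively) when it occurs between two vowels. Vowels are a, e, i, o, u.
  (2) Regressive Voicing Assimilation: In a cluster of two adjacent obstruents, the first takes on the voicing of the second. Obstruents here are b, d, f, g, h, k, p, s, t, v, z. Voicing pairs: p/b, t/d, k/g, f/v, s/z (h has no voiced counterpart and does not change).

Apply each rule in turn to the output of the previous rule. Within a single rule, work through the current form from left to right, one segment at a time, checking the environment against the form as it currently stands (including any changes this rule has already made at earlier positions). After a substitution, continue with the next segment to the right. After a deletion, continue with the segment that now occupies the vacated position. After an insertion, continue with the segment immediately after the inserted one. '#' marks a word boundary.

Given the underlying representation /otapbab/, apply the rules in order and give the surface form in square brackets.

(1) Intervocalic Voicing: [otapbab] → [odapbab]
(2) Regressive Voicing Assimilation: [odapbab] → [odabbab]

[odabbab]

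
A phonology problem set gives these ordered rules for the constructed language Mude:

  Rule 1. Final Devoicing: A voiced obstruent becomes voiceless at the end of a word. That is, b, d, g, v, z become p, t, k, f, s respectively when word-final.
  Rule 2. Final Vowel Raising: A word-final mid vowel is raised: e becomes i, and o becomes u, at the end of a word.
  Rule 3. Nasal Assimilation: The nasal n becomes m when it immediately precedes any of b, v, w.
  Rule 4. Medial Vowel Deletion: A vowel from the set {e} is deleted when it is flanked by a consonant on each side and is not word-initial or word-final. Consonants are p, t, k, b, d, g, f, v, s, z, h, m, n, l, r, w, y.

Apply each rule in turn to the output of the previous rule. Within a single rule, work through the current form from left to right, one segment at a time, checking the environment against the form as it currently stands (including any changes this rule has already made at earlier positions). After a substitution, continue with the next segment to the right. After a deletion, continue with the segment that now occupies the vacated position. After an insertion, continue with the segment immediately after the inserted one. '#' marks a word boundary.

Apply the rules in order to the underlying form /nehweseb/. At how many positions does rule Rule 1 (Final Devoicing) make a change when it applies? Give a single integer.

Rule 1 Final Devoicing: [nehweseb] → [nehwesep]
Rule 2 Final Vowel Raising: no change — [nehwesep]
Rule 3 Nasal Assimilation: no change — [nehwesep]
Rule 4 Medial Vowel Deletion: [nehwesep] → [nhwsp]
Rule Rule 1 changed 1 position(s).

1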